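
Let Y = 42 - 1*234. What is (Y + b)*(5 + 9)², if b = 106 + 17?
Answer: -13524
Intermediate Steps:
b = 123
Y = -192 (Y = 42 - 234 = -192)
(Y + b)*(5 + 9)² = (-192 + 123)*(5 + 9)² = -69*14² = -69*196 = -13524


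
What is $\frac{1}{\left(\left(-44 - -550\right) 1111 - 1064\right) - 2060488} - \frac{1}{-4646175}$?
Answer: $- \frac{3146789}{6966409748550} \approx -4.5171 \cdot 10^{-7}$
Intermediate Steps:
$\frac{1}{\left(\left(-44 - -550\right) 1111 - 1064\right) - 2060488} - \frac{1}{-4646175} = \frac{1}{\left(\left(-44 + 550\right) 1111 - 1064\right) - 2060488} - - \frac{1}{4646175} = \frac{1}{\left(506 \cdot 1111 - 1064\right) - 2060488} + \frac{1}{4646175} = \frac{1}{\left(562166 - 1064\right) - 2060488} + \frac{1}{4646175} = \frac{1}{561102 - 2060488} + \frac{1}{4646175} = \frac{1}{-1499386} + \frac{1}{4646175} = - \frac{1}{1499386} + \frac{1}{4646175} = - \frac{3146789}{6966409748550}$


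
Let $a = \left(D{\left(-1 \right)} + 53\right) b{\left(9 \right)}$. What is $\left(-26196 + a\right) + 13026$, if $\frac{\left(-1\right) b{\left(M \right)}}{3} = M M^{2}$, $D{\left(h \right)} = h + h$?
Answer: $-124707$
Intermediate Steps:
$D{\left(h \right)} = 2 h$
$b{\left(M \right)} = - 3 M^{3}$ ($b{\left(M \right)} = - 3 M M^{2} = - 3 M^{3}$)
$a = -111537$ ($a = \left(2 \left(-1\right) + 53\right) \left(- 3 \cdot 9^{3}\right) = \left(-2 + 53\right) \left(\left(-3\right) 729\right) = 51 \left(-2187\right) = -111537$)
$\left(-26196 + a\right) + 13026 = \left(-26196 - 111537\right) + 13026 = -137733 + 13026 = -124707$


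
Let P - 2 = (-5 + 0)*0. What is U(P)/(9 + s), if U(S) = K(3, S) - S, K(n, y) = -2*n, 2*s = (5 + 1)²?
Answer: -8/27 ≈ -0.29630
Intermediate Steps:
s = 18 (s = (5 + 1)²/2 = (½)*6² = (½)*36 = 18)
P = 2 (P = 2 + (-5 + 0)*0 = 2 - 5*0 = 2 + 0 = 2)
U(S) = -6 - S (U(S) = -2*3 - S = -6 - S)
U(P)/(9 + s) = (-6 - 1*2)/(9 + 18) = (-6 - 2)/27 = -8*1/27 = -8/27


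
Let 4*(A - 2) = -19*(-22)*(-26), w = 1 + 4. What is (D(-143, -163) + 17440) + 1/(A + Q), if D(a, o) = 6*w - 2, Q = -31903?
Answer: 604707223/34618 ≈ 17468.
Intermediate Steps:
w = 5
D(a, o) = 28 (D(a, o) = 6*5 - 2 = 30 - 2 = 28)
A = -2715 (A = 2 + (-19*(-22)*(-26))/4 = 2 + (418*(-26))/4 = 2 + (¼)*(-10868) = 2 - 2717 = -2715)
(D(-143, -163) + 17440) + 1/(A + Q) = (28 + 17440) + 1/(-2715 - 31903) = 17468 + 1/(-34618) = 17468 - 1/34618 = 604707223/34618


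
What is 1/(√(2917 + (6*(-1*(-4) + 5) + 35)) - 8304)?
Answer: -1384/11492235 - √334/22984470 ≈ -0.00012122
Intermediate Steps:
1/(√(2917 + (6*(-1*(-4) + 5) + 35)) - 8304) = 1/(√(2917 + (6*(4 + 5) + 35)) - 8304) = 1/(√(2917 + (6*9 + 35)) - 8304) = 1/(√(2917 + (54 + 35)) - 8304) = 1/(√(2917 + 89) - 8304) = 1/(√3006 - 8304) = 1/(3*√334 - 8304) = 1/(-8304 + 3*√334)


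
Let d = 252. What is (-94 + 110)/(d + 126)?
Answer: 8/189 ≈ 0.042328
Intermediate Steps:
(-94 + 110)/(d + 126) = (-94 + 110)/(252 + 126) = 16/378 = 16*(1/378) = 8/189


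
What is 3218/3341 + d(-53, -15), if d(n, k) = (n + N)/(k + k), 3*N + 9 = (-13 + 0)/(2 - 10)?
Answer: 6763831/2405520 ≈ 2.8118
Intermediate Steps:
N = -59/24 (N = -3 + ((-13 + 0)/(2 - 10))/3 = -3 + (-13/(-8))/3 = -3 + (-13*(-1/8))/3 = -3 + (1/3)*(13/8) = -3 + 13/24 = -59/24 ≈ -2.4583)
d(n, k) = (-59/24 + n)/(2*k) (d(n, k) = (n - 59/24)/(k + k) = (-59/24 + n)/((2*k)) = (-59/24 + n)*(1/(2*k)) = (-59/24 + n)/(2*k))
3218/3341 + d(-53, -15) = 3218/3341 + (1/48)*(-59 + 24*(-53))/(-15) = 3218*(1/3341) + (1/48)*(-1/15)*(-59 - 1272) = 3218/3341 + (1/48)*(-1/15)*(-1331) = 3218/3341 + 1331/720 = 6763831/2405520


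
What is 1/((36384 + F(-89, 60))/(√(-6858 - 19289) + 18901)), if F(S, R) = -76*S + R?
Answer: 18901/43208 + I*√26147/43208 ≈ 0.43744 + 0.0037424*I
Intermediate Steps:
F(S, R) = R - 76*S
1/((36384 + F(-89, 60))/(√(-6858 - 19289) + 18901)) = 1/((36384 + (60 - 76*(-89)))/(√(-6858 - 19289) + 18901)) = 1/((36384 + (60 + 6764))/(√(-26147) + 18901)) = 1/((36384 + 6824)/(I*√26147 + 18901)) = 1/(43208/(18901 + I*√26147)) = 18901/43208 + I*√26147/43208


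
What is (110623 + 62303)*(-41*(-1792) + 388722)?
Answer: 79925359644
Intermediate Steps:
(110623 + 62303)*(-41*(-1792) + 388722) = 172926*(73472 + 388722) = 172926*462194 = 79925359644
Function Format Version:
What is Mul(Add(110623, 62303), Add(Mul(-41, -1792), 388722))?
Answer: 79925359644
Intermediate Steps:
Mul(Add(110623, 62303), Add(Mul(-41, -1792), 388722)) = Mul(172926, Add(73472, 388722)) = Mul(172926, 462194) = 79925359644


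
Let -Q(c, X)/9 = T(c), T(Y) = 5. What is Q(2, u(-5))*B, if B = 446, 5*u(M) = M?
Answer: -20070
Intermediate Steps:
u(M) = M/5
Q(c, X) = -45 (Q(c, X) = -9*5 = -45)
Q(2, u(-5))*B = -45*446 = -20070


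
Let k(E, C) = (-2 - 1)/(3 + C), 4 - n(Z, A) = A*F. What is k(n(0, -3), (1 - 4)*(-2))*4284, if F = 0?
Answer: -1428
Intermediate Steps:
n(Z, A) = 4 (n(Z, A) = 4 - A*0 = 4 - 1*0 = 4 + 0 = 4)
k(E, C) = -3/(3 + C)
k(n(0, -3), (1 - 4)*(-2))*4284 = -3/(3 + (1 - 4)*(-2))*4284 = -3/(3 - 3*(-2))*4284 = -3/(3 + 6)*4284 = -3/9*4284 = -3*1/9*4284 = -1/3*4284 = -1428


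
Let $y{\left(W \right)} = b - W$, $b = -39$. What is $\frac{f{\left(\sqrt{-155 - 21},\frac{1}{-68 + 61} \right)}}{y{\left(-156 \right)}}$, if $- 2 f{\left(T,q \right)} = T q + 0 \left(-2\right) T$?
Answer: $\frac{2 i \sqrt{11}}{819} \approx 0.0080992 i$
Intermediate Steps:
$y{\left(W \right)} = -39 - W$
$f{\left(T,q \right)} = - \frac{T q}{2}$ ($f{\left(T,q \right)} = - \frac{T q + 0 \left(-2\right) T}{2} = - \frac{T q + 0 T}{2} = - \frac{T q + 0}{2} = - \frac{T q}{2}$)
$\frac{f{\left(\sqrt{-155 - 21},\frac{1}{-68 + 61} \right)}}{y{\left(-156 \right)}} = \frac{\left(- \frac{1}{2}\right) \sqrt{-155 - 21} \frac{1}{-68 + 61}}{-39 - -156} = \frac{\left(- \frac{1}{2}\right) \sqrt{-176} \frac{1}{-7}}{-39 + 156} = \frac{\left(- \frac{1}{2}\right) 4 i \sqrt{11} \left(- \frac{1}{7}\right)}{117} = \frac{2 i \sqrt{11}}{7} \cdot \frac{1}{117} = \frac{2 i \sqrt{11}}{819}$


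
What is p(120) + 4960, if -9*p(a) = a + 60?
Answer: 4940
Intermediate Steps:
p(a) = -20/3 - a/9 (p(a) = -(a + 60)/9 = -(60 + a)/9 = -20/3 - a/9)
p(120) + 4960 = (-20/3 - 1/9*120) + 4960 = (-20/3 - 40/3) + 4960 = -20 + 4960 = 4940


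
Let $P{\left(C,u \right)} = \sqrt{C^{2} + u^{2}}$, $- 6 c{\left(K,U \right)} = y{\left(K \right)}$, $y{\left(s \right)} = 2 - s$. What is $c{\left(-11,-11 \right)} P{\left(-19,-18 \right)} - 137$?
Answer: $-137 - \frac{13 \sqrt{685}}{6} \approx -193.71$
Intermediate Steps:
$c{\left(K,U \right)} = - \frac{1}{3} + \frac{K}{6}$ ($c{\left(K,U \right)} = - \frac{2 - K}{6} = - \frac{1}{3} + \frac{K}{6}$)
$c{\left(-11,-11 \right)} P{\left(-19,-18 \right)} - 137 = \left(- \frac{1}{3} + \frac{1}{6} \left(-11\right)\right) \sqrt{\left(-19\right)^{2} + \left(-18\right)^{2}} - 137 = \left(- \frac{1}{3} - \frac{11}{6}\right) \sqrt{361 + 324} - 137 = - \frac{13 \sqrt{685}}{6} - 137 = -137 - \frac{13 \sqrt{685}}{6}$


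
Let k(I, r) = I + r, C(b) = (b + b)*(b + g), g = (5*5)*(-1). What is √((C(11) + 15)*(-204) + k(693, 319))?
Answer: 4*√3799 ≈ 246.54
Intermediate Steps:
g = -25 (g = 25*(-1) = -25)
C(b) = 2*b*(-25 + b) (C(b) = (b + b)*(b - 25) = (2*b)*(-25 + b) = 2*b*(-25 + b))
√((C(11) + 15)*(-204) + k(693, 319)) = √((2*11*(-25 + 11) + 15)*(-204) + (693 + 319)) = √((2*11*(-14) + 15)*(-204) + 1012) = √((-308 + 15)*(-204) + 1012) = √(-293*(-204) + 1012) = √(59772 + 1012) = √60784 = 4*√3799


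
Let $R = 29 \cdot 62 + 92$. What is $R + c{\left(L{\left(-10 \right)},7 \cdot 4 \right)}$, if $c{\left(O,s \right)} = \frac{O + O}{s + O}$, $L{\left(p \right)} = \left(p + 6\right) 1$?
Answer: $\frac{5669}{3} \approx 1889.7$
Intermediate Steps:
$L{\left(p \right)} = 6 + p$ ($L{\left(p \right)} = \left(6 + p\right) 1 = 6 + p$)
$c{\left(O,s \right)} = \frac{2 O}{O + s}$
$R = 1890$ ($R = 1798 + 92 = 1890$)
$R + c{\left(L{\left(-10 \right)},7 \cdot 4 \right)} = 1890 + \frac{2 \left(6 - 10\right)}{\left(6 - 10\right) + 7 \cdot 4} = 1890 + 2 \left(-4\right) \frac{1}{-4 + 28} = 1890 + 2 \left(-4\right) \frac{1}{24} = 1890 - \frac{1}{3} = \frac{5669}{3}$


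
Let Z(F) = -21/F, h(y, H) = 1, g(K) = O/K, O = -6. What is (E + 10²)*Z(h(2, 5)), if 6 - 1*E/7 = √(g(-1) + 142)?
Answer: -2982 + 294*√37 ≈ -1193.7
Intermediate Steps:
g(K) = -6/K
E = 42 - 14*√37 (E = 42 - 7*√(-6/(-1) + 142) = 42 - 7*√(-6*(-1) + 142) = 42 - 7*√(6 + 142) = 42 - 14*√37 ≈ -43.159)
(E + 10²)*Z(h(2, 5)) = ((42 - 14*√37) + 10²)*(-21/1) = ((42 - 14*√37) + 100)*(-21*1) = (142 - 14*√37)*(-21) = -2982 + 294*√37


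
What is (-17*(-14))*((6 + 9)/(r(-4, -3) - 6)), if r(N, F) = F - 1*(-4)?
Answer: -714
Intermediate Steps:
r(N, F) = 4 + F (r(N, F) = F + 4 = 4 + F)
(-17*(-14))*((6 + 9)/(r(-4, -3) - 6)) = (-17*(-14))*((6 + 9)/((4 - 3) - 6)) = 238*(15/(1 - 6)) = 238*(15/(-5)) = 238*(15*(-1/5)) = 238*(-3) = -714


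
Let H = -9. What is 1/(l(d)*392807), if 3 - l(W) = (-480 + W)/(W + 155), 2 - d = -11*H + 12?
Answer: 46/285570689 ≈ 1.6108e-7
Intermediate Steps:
d = -109 (d = 2 - (-11*(-9) + 12) = 2 - (99 + 12) = 2 - 1*111 = 2 - 111 = -109)
l(W) = 3 - (-480 + W)/(155 + W) (l(W) = 3 - (-480 + W)/(W + 155) = 3 - (-480 + W)/(155 + W))
1/(l(d)*392807) = 1/(((945 + 2*(-109))/(155 - 109))*392807) = (1/392807)/((945 - 218)/46) = (1/392807)/((1/46)*727) = (1/392807)/(727/46) = (46/727)*(1/392807) = 46/285570689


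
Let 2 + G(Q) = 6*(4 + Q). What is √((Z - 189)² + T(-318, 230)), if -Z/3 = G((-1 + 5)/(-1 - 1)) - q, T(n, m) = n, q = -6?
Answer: √55851 ≈ 236.33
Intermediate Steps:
G(Q) = 22 + 6*Q (G(Q) = -2 + 6*(4 + Q) = -2 + (24 + 6*Q) = 22 + 6*Q)
Z = -48 (Z = -3*((22 + 6*((-1 + 5)/(-1 - 1))) - 1*(-6)) = -3*((22 + 6*(4/(-2))) + 6) = -3*((22 + 6*(4*(-½))) + 6) = -3*((22 + 6*(-2)) + 6) = -3*((22 - 12) + 6) = -3*(10 + 6) = -3*16 = -48)
√((Z - 189)² + T(-318, 230)) = √((-48 - 189)² - 318) = √((-237)² - 318) = √(56169 - 318) = √55851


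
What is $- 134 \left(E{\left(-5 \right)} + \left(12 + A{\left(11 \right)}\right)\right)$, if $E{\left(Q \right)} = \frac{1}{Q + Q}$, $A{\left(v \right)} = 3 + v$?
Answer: $- \frac{17353}{5} \approx -3470.6$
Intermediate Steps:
$E{\left(Q \right)} = \frac{1}{2 Q}$
$- 134 \left(E{\left(-5 \right)} + \left(12 + A{\left(11 \right)}\right)\right) = - 134 \left(\frac{1}{2 \left(-5\right)} + \left(12 + \left(3 + 11\right)\right)\right) = - 134 \left(\frac{1}{2} \left(- \frac{1}{5}\right) + \left(12 + 14\right)\right) = - 134 \left(- \frac{1}{10} + 26\right) = \left(-134\right) \frac{259}{10} = - \frac{17353}{5}$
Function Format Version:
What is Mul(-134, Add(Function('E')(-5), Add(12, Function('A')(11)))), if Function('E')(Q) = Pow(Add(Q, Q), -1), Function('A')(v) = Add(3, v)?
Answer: Rational(-17353, 5) ≈ -3470.6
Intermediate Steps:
Function('E')(Q) = Mul(Rational(1, 2), Pow(Q, -1)) (Function('E')(Q) = Pow(Mul(2, Q), -1) = Mul(Rational(1, 2), Pow(Q, -1)))
Mul(-134, Add(Function('E')(-5), Add(12, Function('A')(11)))) = Mul(-134, Add(Mul(Rational(1, 2), Pow(-5, -1)), Add(12, Add(3, 11)))) = Mul(-134, Add(Mul(Rational(1, 2), Rational(-1, 5)), Add(12, 14))) = Mul(-134, Add(Rational(-1, 10), 26)) = Mul(-134, Rational(259, 10)) = Rational(-17353, 5)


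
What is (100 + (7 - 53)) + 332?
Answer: 386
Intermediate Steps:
(100 + (7 - 53)) + 332 = (100 - 46) + 332 = 54 + 332 = 386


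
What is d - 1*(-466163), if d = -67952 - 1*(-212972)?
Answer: 611183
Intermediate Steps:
d = 145020 (d = -67952 + 212972 = 145020)
d - 1*(-466163) = 145020 - 1*(-466163) = 145020 + 466163 = 611183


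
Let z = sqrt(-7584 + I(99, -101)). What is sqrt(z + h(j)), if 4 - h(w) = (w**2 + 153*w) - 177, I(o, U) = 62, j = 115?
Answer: sqrt(-30639 + I*sqrt(7522)) ≈ 0.248 + 175.04*I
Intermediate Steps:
h(w) = 181 - w**2 - 153*w (h(w) = 4 - ((w**2 + 153*w) - 177) = 4 - (-177 + w**2 + 153*w) = 4 + (177 - w**2 - 153*w) = 181 - w**2 - 153*w)
z = I*sqrt(7522) (z = sqrt(-7584 + 62) = sqrt(-7522) = I*sqrt(7522) ≈ 86.729*I)
sqrt(z + h(j)) = sqrt(I*sqrt(7522) + (181 - 1*115**2 - 153*115)) = sqrt(I*sqrt(7522) + (181 - 1*13225 - 17595)) = sqrt(I*sqrt(7522) + (181 - 13225 - 17595)) = sqrt(I*sqrt(7522) - 30639) = sqrt(-30639 + I*sqrt(7522))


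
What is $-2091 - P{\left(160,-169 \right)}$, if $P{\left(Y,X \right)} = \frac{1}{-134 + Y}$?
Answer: $- \frac{54367}{26} \approx -2091.0$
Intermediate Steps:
$-2091 - P{\left(160,-169 \right)} = -2091 - \frac{1}{-134 + 160} = -2091 - \frac{1}{26} = - \frac{54367}{26}$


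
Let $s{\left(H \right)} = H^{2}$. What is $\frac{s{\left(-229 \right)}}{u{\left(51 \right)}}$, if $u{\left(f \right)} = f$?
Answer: $\frac{52441}{51} \approx 1028.3$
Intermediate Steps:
$\frac{s{\left(-229 \right)}}{u{\left(51 \right)}} = \frac{\left(-229\right)^{2}}{51} = 52441 \cdot \frac{1}{51} = \frac{52441}{51}$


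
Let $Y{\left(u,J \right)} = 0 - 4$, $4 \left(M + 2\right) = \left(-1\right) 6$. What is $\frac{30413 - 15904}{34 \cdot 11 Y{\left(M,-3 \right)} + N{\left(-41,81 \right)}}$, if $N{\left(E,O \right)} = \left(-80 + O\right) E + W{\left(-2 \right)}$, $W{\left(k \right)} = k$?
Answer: $- \frac{14509}{1539} \approx -9.4276$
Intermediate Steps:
$M = - \frac{7}{2}$ ($M = -2 + \frac{\left(-1\right) 6}{4} = -2 + \frac{1}{4} \left(-6\right) = -2 - \frac{3}{2} = - \frac{7}{2} \approx -3.5$)
$Y{\left(u,J \right)} = -4$
$N{\left(E,O \right)} = -2 + E \left(-80 + O\right)$ ($N{\left(E,O \right)} = \left(-80 + O\right) E - 2 = E \left(-80 + O\right) - 2 = -2 + E \left(-80 + O\right)$)
$\frac{30413 - 15904}{34 \cdot 11 Y{\left(M,-3 \right)} + N{\left(-41,81 \right)}} = \frac{30413 - 15904}{34 \cdot 11 \left(-4\right) - 43} = \frac{14509}{374 \left(-4\right) - 43} = \frac{14509}{-1496 - 43} = \frac{14509}{-1539} = 14509 \left(- \frac{1}{1539}\right) = - \frac{14509}{1539}$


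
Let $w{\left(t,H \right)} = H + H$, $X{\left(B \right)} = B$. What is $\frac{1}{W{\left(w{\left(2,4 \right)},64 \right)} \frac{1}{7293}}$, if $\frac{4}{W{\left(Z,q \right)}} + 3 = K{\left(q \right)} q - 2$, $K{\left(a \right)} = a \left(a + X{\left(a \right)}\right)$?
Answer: $\frac{3823595919}{4} \approx 9.559 \cdot 10^{8}$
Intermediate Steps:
$w{\left(t,H \right)} = 2 H$
$K{\left(a \right)} = 2 a^{2}$ ($K{\left(a \right)} = a \left(a + a\right) = a 2 a = 2 a^{2}$)
$W{\left(Z,q \right)} = \frac{4}{-5 + 2 q^{3}}$ ($W{\left(Z,q \right)} = \frac{4}{-3 + \left(2 q^{2} q - 2\right)} = \frac{4}{-3 + \left(2 q^{3} - 2\right)} = \frac{4}{-3 + \left(-2 + 2 q^{3}\right)} = \frac{4}{-5 + 2 q^{3}}$)
$\frac{1}{W{\left(w{\left(2,4 \right)},64 \right)} \frac{1}{7293}} = \frac{1}{\frac{4}{-5 + 2 \cdot 64^{3}} \cdot \frac{1}{7293}} = \frac{1}{\frac{4}{-5 + 2 \cdot 262144} \cdot \frac{1}{7293}} = \frac{1}{\frac{4}{-5 + 524288} \cdot \frac{1}{7293}} = \frac{1}{\frac{4}{524283} \cdot \frac{1}{7293}} = \frac{1}{\frac{4}{3823595919}} = \frac{3823595919}{4}$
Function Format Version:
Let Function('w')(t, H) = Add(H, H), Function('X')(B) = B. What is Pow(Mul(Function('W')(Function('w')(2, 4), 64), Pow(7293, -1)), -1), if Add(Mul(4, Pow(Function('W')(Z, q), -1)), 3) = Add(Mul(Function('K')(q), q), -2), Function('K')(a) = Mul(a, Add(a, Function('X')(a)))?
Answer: Rational(3823595919, 4) ≈ 9.5590e+8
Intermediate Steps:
Function('w')(t, H) = Mul(2, H)
Function('K')(a) = Mul(2, Pow(a, 2)) (Function('K')(a) = Mul(a, Add(a, a)) = Mul(a, Mul(2, a)) = Mul(2, Pow(a, 2)))
Function('W')(Z, q) = Mul(4, Pow(Add(-5, Mul(2, Pow(q, 3))), -1)) (Function('W')(Z, q) = Mul(4, Pow(Add(-3, Add(Mul(Mul(2, Pow(q, 2)), q), -2)), -1)) = Mul(4, Pow(Add(-3, Add(Mul(2, Pow(q, 3)), -2)), -1)) = Mul(4, Pow(Add(-3, Add(-2, Mul(2, Pow(q, 3)))), -1)) = Mul(4, Pow(Add(-5, Mul(2, Pow(q, 3))), -1)))
Pow(Mul(Function('W')(Function('w')(2, 4), 64), Pow(7293, -1)), -1) = Pow(Mul(Mul(4, Pow(Add(-5, Mul(2, Pow(64, 3))), -1)), Pow(7293, -1)), -1) = Pow(Mul(Mul(4, Pow(Add(-5, Mul(2, 262144)), -1)), Rational(1, 7293)), -1) = Pow(Mul(Mul(4, Pow(Add(-5, 524288), -1)), Rational(1, 7293)), -1) = Pow(Mul(Mul(4, Pow(524283, -1)), Rational(1, 7293)), -1) = Pow(Mul(Mul(4, Rational(1, 524283)), Rational(1, 7293)), -1) = Pow(Mul(Rational(4, 524283), Rational(1, 7293)), -1) = Pow(Rational(4, 3823595919), -1) = Rational(3823595919, 4)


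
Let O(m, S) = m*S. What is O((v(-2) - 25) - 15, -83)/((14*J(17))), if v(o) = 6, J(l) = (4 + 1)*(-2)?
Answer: -1411/70 ≈ -20.157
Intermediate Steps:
J(l) = -10 (J(l) = 5*(-2) = -10)
O(m, S) = S*m
O((v(-2) - 25) - 15, -83)/((14*J(17))) = (-83*((6 - 25) - 15))/((14*(-10))) = -83*(-19 - 15)/(-140) = -83*(-34)*(-1/140) = 2822*(-1/140) = -1411/70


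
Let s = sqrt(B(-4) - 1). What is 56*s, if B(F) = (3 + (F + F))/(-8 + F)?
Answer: 28*I*sqrt(21)/3 ≈ 42.771*I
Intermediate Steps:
B(F) = (3 + 2*F)/(-8 + F)
s = I*sqrt(21)/6 (s = sqrt((3 + 2*(-4))/(-8 - 4) - 1) = sqrt((3 - 8)/(-12) - 1) = sqrt(-1/12*(-5) - 1) = sqrt(5/12 - 1) = sqrt(-7/12) = I*sqrt(21)/6 ≈ 0.76376*I)
56*s = 56*(I*sqrt(21)/6) = 28*I*sqrt(21)/3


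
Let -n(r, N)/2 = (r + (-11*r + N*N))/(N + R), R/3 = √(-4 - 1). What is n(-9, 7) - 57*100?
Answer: 2*(-8550*√5 + 20089*I)/(-7*I + 3*√5) ≈ -5720.7 + 19.839*I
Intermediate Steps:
R = 3*I*√5 (R = 3*√(-4 - 1) = 3*√(-5) = 3*(I*√5) = 3*I*√5 ≈ 6.7082*I)
n(r, N) = -2*(N² - 10*r)/(N + 3*I*√5) (n(r, N) = -2*(r + (-11*r + N*N))/(N + 3*I*√5) = -2*(r + (-11*r + N²))/(N + 3*I*√5) = -2*(r + (N² - 11*r))/(N + 3*I*√5) = -2*(N² - 10*r)/(N + 3*I*√5))
n(-9, 7) - 57*100 = 2*(-1*7² + 10*(-9))/(7 + 3*I*√5) - 57*100 = 2*(-1*49 - 90)/(7 + 3*I*√5) - 5700 = 2*(-49 - 90)/(7 + 3*I*√5) - 5700 = 2*(-139)/(7 + 3*I*√5) - 5700 = -278/(7 + 3*I*√5) - 5700 = -5700 - 278/(7 + 3*I*√5)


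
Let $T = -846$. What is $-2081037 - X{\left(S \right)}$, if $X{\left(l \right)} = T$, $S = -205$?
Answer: $-2080191$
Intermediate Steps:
$X{\left(l \right)} = -846$
$-2081037 - X{\left(S \right)} = -2081037 - -846 = -2081037 + 846 = -2080191$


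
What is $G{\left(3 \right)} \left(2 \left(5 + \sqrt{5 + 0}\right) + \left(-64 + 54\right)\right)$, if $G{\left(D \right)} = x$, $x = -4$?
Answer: $- 8 \sqrt{5} \approx -17.889$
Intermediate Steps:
$G{\left(D \right)} = -4$
$G{\left(3 \right)} \left(2 \left(5 + \sqrt{5 + 0}\right) + \left(-64 + 54\right)\right) = - 4 \left(2 \left(5 + \sqrt{5 + 0}\right) + \left(-64 + 54\right)\right) = - 4 \left(2 \left(5 + \sqrt{5}\right) - 10\right) = - 4 \left(\left(10 + 2 \sqrt{5}\right) - 10\right) = - 4 \cdot 2 \sqrt{5} = - 8 \sqrt{5}$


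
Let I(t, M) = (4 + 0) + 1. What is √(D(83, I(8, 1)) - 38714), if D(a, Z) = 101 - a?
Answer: 2*I*√9674 ≈ 196.71*I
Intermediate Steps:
I(t, M) = 5 (I(t, M) = 4 + 1 = 5)
√(D(83, I(8, 1)) - 38714) = √((101 - 1*83) - 38714) = √((101 - 83) - 38714) = √(18 - 38714) = √(-38696) = 2*I*√9674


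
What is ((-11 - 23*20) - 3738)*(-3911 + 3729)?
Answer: 766038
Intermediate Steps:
((-11 - 23*20) - 3738)*(-3911 + 3729) = ((-11 - 460) - 3738)*(-182) = (-471 - 3738)*(-182) = -4209*(-182) = 766038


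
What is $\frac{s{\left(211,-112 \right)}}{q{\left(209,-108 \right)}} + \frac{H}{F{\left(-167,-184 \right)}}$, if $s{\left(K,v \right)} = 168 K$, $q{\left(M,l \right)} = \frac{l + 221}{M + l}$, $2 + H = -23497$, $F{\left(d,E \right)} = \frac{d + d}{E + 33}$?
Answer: $\frac{794839395}{37742} \approx 21060.0$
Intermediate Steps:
$F{\left(d,E \right)} = \frac{2 d}{33 + E}$
$H = -23499$ ($H = -2 - 23497 = -23499$)
$q{\left(M,l \right)} = \frac{221 + l}{M + l}$
$\frac{s{\left(211,-112 \right)}}{q{\left(209,-108 \right)}} + \frac{H}{F{\left(-167,-184 \right)}} = \frac{168 \cdot 211}{\frac{1}{209 - 108} \left(221 - 108\right)} - \frac{23499}{2 \left(-167\right) \frac{1}{33 - 184}} = \frac{35448}{\frac{1}{101} \cdot 113} - \frac{23499}{2 \left(-167\right) \frac{1}{-151}} = \frac{35448}{\frac{1}{101} \cdot 113} - \frac{23499}{2 \left(-167\right) \left(- \frac{1}{151}\right)} = \frac{35448}{\frac{113}{101}} - \frac{23499}{\frac{334}{151}} = 35448 \cdot \frac{101}{113} - \frac{3548349}{334} = \frac{3580248}{113} - \frac{3548349}{334} = \frac{794839395}{37742}$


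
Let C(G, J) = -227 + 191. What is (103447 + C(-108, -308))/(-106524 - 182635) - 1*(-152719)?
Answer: 44159969910/289159 ≈ 1.5272e+5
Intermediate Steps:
C(G, J) = -36
(103447 + C(-108, -308))/(-106524 - 182635) - 1*(-152719) = (103447 - 36)/(-106524 - 182635) - 1*(-152719) = 103411/(-289159) + 152719 = 103411*(-1/289159) + 152719 = -103411/289159 + 152719 = 44159969910/289159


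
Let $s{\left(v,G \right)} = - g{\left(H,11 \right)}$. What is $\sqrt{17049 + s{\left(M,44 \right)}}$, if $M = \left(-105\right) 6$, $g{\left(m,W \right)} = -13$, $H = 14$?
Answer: $\sqrt{17062} \approx 130.62$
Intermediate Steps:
$M = -630$
$s{\left(v,G \right)} = 13$ ($s{\left(v,G \right)} = \left(-1\right) \left(-13\right) = 13$)
$\sqrt{17049 + s{\left(M,44 \right)}} = \sqrt{17049 + 13} = \sqrt{17062}$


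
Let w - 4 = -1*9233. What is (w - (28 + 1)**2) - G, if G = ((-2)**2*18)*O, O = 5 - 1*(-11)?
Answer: -11222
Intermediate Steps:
w = -9229 (w = 4 - 1*9233 = 4 - 9233 = -9229)
O = 16 (O = 5 + 11 = 16)
G = 1152 (G = ((-2)**2*18)*16 = (4*18)*16 = 72*16 = 1152)
(w - (28 + 1)**2) - G = (-9229 - (28 + 1)**2) - 1*1152 = (-9229 - 1*29**2) - 1152 = (-9229 - 1*841) - 1152 = (-9229 - 841) - 1152 = -10070 - 1152 = -11222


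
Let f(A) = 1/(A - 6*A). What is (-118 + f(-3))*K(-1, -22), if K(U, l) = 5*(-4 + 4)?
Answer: 0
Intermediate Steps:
K(U, l) = 0 (K(U, l) = 5*0 = 0)
f(A) = -1/(5*A) (f(A) = 1/(-5*A) = -1/(5*A))
(-118 + f(-3))*K(-1, -22) = (-118 - ⅕/(-3))*0 = (-118 - ⅕*(-⅓))*0 = (-118 + 1/15)*0 = -1769/15*0 = 0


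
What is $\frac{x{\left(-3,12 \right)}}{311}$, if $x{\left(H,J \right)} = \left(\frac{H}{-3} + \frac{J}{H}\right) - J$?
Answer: $- \frac{15}{311} \approx -0.048231$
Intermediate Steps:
$x{\left(H,J \right)} = - J - \frac{H}{3} + \frac{J}{H}$ ($x{\left(H,J \right)} = \left(H \left(- \frac{1}{3}\right) + \frac{J}{H}\right) - J = \left(- \frac{H}{3} + \frac{J}{H}\right) - J = - J - \frac{H}{3} + \frac{J}{H}$)
$\frac{x{\left(-3,12 \right)}}{311} = \frac{\left(-1\right) 12 - -1 + \frac{12}{-3}}{311} = \left(-12 + 1 + 12 \left(- \frac{1}{3}\right)\right) \frac{1}{311} = \left(-12 + 1 - 4\right) \frac{1}{311} = \left(-15\right) \frac{1}{311} = - \frac{15}{311}$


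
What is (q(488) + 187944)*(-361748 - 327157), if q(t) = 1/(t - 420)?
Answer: -8804338858665/68 ≈ -1.2948e+11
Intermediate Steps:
q(t) = 1/(-420 + t)
(q(488) + 187944)*(-361748 - 327157) = (1/(-420 + 488) + 187944)*(-361748 - 327157) = (1/68 + 187944)*(-688905) = (12780193/68)*(-688905) = -8804338858665/68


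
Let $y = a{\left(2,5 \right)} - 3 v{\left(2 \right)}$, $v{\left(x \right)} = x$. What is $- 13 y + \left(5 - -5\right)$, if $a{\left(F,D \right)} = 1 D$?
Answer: $23$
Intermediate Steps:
$a{\left(F,D \right)} = D$
$y = -1$ ($y = 5 - 6 = -1$)
$- 13 y + \left(5 - -5\right) = \left(-13\right) \left(-1\right) + \left(5 - -5\right) = 13 + \left(5 + 5\right) = 13 + 10 = 23$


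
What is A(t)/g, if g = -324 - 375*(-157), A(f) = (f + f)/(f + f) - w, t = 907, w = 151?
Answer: -50/19517 ≈ -0.0025619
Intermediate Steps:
A(f) = -150 (A(f) = (f + f)/(f + f) - 1*151 = (2*f)/((2*f)) - 151 = (2*f)*(1/(2*f)) - 151 = 1 - 151 = -150)
g = 58551 (g = -324 + 58875 = 58551)
A(t)/g = -150/58551 = -150*1/58551 = -50/19517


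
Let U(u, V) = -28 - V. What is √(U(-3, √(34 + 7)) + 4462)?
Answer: √(4434 - √41) ≈ 66.540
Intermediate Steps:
√(U(-3, √(34 + 7)) + 4462) = √((-28 - √(34 + 7)) + 4462) = √((-28 - √41) + 4462) = √(4434 - √41)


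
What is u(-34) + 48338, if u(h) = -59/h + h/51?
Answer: 4930585/102 ≈ 48339.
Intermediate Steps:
u(h) = -59/h + h/51 (u(h) = -59/h + h*(1/51) = -59/h + h/51)
u(-34) + 48338 = (-59/(-34) + (1/51)*(-34)) + 48338 = (-59*(-1/34) - ⅔) + 48338 = (59/34 - ⅔) + 48338 = 109/102 + 48338 = 4930585/102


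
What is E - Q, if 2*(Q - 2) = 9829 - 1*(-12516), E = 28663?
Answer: 34977/2 ≈ 17489.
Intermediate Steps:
Q = 22349/2 (Q = 2 + (9829 - 1*(-12516))/2 = 2 + (9829 + 12516)/2 = 2 + (1/2)*22345 = 2 + 22345/2 = 22349/2 ≈ 11175.)
E - Q = 28663 - 1*22349/2 = 28663 - 22349/2 = 34977/2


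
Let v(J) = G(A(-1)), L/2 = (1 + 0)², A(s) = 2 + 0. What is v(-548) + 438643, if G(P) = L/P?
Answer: 438644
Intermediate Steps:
A(s) = 2
L = 2 (L = 2*(1 + 0)² = 2*1² = 2*1 = 2)
G(P) = 2/P
v(J) = 1 (v(J) = 2/2 = 2*(½) = 1)
v(-548) + 438643 = 1 + 438643 = 438644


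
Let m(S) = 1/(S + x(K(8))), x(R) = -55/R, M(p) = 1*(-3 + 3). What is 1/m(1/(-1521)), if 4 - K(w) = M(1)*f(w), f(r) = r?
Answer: -83659/6084 ≈ -13.751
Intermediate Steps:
M(p) = 0 (M(p) = 1*0 = 0)
K(w) = 4 (K(w) = 4 - 0*w = 4 - 1*0 = 4 + 0 = 4)
m(S) = 1/(-55/4 + S) (m(S) = 1/(S - 55/4) = 1/(-55/4 + S))
1/m(1/(-1521)) = 1/(4/(-55 + 4/(-1521))) = 1/(4/(-55 + 4*(-1/1521))) = 1/(4/(-55 - 4/1521)) = 1/(4/(-83659/1521)) = 1/(4*(-1521/83659)) = 1/(-6084/83659) = -83659/6084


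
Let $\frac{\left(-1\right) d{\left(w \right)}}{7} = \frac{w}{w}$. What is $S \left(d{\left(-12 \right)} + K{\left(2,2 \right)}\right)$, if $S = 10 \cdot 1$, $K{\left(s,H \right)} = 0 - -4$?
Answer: $-30$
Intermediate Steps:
$K{\left(s,H \right)} = 4$ ($K{\left(s,H \right)} = 0 + 4 = 4$)
$S = 10$
$d{\left(w \right)} = -7$ ($d{\left(w \right)} = - 7 \frac{w}{w} = \left(-7\right) 1 = -7$)
$S \left(d{\left(-12 \right)} + K{\left(2,2 \right)}\right) = 10 \left(-7 + 4\right) = 10 \left(-3\right) = -30$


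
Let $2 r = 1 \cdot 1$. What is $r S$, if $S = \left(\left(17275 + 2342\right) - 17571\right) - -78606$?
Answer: $40326$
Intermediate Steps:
$r = \frac{1}{2}$ ($r = \frac{1 \cdot 1}{2} = \frac{1}{2} \cdot 1 = \frac{1}{2} \approx 0.5$)
$S = 80652$ ($S = \left(19617 - 17571\right) + 78606 = 2046 + 78606 = 80652$)
$r S = \frac{1}{2} \cdot 80652 = 40326$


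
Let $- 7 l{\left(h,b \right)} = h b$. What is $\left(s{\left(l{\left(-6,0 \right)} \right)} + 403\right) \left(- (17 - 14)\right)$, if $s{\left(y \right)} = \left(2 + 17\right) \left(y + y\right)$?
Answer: $-1209$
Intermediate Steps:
$l{\left(h,b \right)} = - \frac{b h}{7}$ ($l{\left(h,b \right)} = - \frac{h b}{7} = - \frac{b h}{7}$)
$s{\left(y \right)} = 38 y$ ($s{\left(y \right)} = 19 \cdot 2 y = 38 y$)
$\left(s{\left(l{\left(-6,0 \right)} \right)} + 403\right) \left(- (17 - 14)\right) = \left(38 \left(\left(- \frac{1}{7}\right) 0 \left(-6\right)\right) + 403\right) \left(- (17 - 14)\right) = \left(38 \cdot 0 + 403\right) \left(\left(-1\right) 3\right) = \left(0 + 403\right) \left(-3\right) = 403 \left(-3\right) = -1209$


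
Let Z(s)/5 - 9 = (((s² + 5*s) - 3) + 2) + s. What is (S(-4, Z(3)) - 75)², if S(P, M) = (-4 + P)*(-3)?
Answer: 2601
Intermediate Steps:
Z(s) = 40 + 5*s² + 30*s (Z(s) = 45 + 5*((((s² + 5*s) - 3) + 2) + s) = 45 + 5*(((-3 + s² + 5*s) + 2) + s) = 45 + 5*((-1 + s² + 5*s) + s) = 45 + 5*(-1 + s² + 6*s) = 45 + (-5 + 5*s² + 30*s) = 40 + 5*s² + 30*s)
S(P, M) = 12 - 3*P
(S(-4, Z(3)) - 75)² = ((12 - 3*(-4)) - 75)² = ((12 + 12) - 75)² = (24 - 75)² = (-51)² = 2601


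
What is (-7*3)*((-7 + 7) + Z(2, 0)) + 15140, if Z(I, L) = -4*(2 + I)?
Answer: 15476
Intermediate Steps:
Z(I, L) = -8 - 4*I
(-7*3)*((-7 + 7) + Z(2, 0)) + 15140 = (-7*3)*((-7 + 7) + (-8 - 4*2)) + 15140 = -21*(0 + (-8 - 8)) + 15140 = -21*(0 - 16) + 15140 = -21*(-16) + 15140 = 336 + 15140 = 15476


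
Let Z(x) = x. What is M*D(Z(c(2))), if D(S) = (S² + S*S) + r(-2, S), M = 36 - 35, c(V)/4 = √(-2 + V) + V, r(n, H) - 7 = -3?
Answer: 132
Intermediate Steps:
r(n, H) = 4 (r(n, H) = 7 - 3 = 4)
c(V) = 4*V + 4*√(-2 + V) (c(V) = 4*(√(-2 + V) + V) = 4*(V + √(-2 + V)) = 4*V + 4*√(-2 + V))
M = 1
D(S) = 4 + 2*S² (D(S) = (S² + S*S) + 4 = (S² + S²) + 4 = 2*S² + 4 = 4 + 2*S²)
M*D(Z(c(2))) = 1*(4 + 2*(4*2 + 4*√(-2 + 2))²) = 1*(4 + 2*(8 + 4*√0)²) = 1*(4 + 2*(8 + 4*0)²) = 1*(4 + 2*(8 + 0)²) = 1*(4 + 2*8²) = 1*(4 + 2*64) = 1*(4 + 128) = 1*132 = 132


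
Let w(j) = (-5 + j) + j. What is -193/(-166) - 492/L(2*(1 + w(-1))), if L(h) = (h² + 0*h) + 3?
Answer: -17767/8134 ≈ -2.1843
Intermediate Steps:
w(j) = -5 + 2*j
L(h) = 3 + h² (L(h) = (h² + 0) + 3 = h² + 3 = 3 + h²)
-193/(-166) - 492/L(2*(1 + w(-1))) = -193/(-166) - 492/(3 + (2*(1 + (-5 + 2*(-1))))²) = -193*(-1/166) - 492/(3 + (2*(1 + (-5 - 2)))²) = 193/166 - 492/(3 + (2*(1 - 7))²) = 193/166 - 492/(3 + (2*(-6))²) = 193/166 - 492/(3 + (-12)²) = 193/166 - 492/(3 + 144) = 193/166 - 492/147 = 193/166 - 492*1/147 = 193/166 - 164/49 = -17767/8134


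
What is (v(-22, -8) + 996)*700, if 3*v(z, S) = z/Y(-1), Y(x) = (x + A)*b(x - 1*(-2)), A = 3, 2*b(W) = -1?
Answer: 2107000/3 ≈ 7.0233e+5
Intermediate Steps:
b(W) = -½ (b(W) = (½)*(-1) = -½)
Y(x) = -3/2 - x/2 (Y(x) = (x + 3)*(-½) = (3 + x)*(-½) = -3/2 - x/2)
v(z, S) = -z/3 (v(z, S) = (z/(-3/2 - ½*(-1)))/3 = (z/(-3/2 + ½))/3 = (z/(-1))/3 = (z*(-1))/3 = (-z)/3 = -z/3)
(v(-22, -8) + 996)*700 = (-⅓*(-22) + 996)*700 = (22/3 + 996)*700 = (3010/3)*700 = 2107000/3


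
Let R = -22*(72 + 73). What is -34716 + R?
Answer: -37906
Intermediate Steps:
R = -3190 (R = -22*145 = -3190)
-34716 + R = -34716 - 3190 = -37906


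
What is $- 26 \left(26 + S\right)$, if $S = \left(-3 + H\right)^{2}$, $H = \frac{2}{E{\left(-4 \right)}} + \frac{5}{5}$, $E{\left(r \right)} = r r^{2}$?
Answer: $- \frac{401037}{512} \approx -783.28$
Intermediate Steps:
$E{\left(r \right)} = r^{3}$
$H = \frac{31}{32}$ ($H = \frac{2}{\left(-4\right)^{3}} + \frac{5}{5} = \frac{2}{-64} + 5 \cdot \frac{1}{5} = 2 \left(- \frac{1}{64}\right) + 1 = - \frac{1}{32} + 1 = \frac{31}{32} \approx 0.96875$)
$S = \frac{4225}{1024}$ ($S = \left(-3 + \frac{31}{32}\right)^{2} = \left(- \frac{65}{32}\right)^{2} = \frac{4225}{1024} \approx 4.126$)
$- 26 \left(26 + S\right) = - 26 \left(26 + \frac{4225}{1024}\right) = \left(-26\right) \frac{30849}{1024} = - \frac{401037}{512}$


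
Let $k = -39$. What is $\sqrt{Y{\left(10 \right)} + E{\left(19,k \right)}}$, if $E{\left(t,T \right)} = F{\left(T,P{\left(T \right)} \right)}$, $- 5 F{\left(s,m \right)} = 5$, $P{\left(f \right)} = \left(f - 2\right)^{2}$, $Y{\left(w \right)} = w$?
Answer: $3$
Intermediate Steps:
$P{\left(f \right)} = \left(-2 + f\right)^{2}$
$F{\left(s,m \right)} = -1$ ($F{\left(s,m \right)} = \left(- \frac{1}{5}\right) 5 = -1$)
$E{\left(t,T \right)} = -1$
$\sqrt{Y{\left(10 \right)} + E{\left(19,k \right)}} = \sqrt{10 - 1} = \sqrt{9} = 3$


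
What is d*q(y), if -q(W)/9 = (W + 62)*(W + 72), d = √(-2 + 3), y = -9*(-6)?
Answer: -131544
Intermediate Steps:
y = 54
d = 1 (d = √1 = 1)
q(W) = -9*(62 + W)*(72 + W) (q(W) = -9*(W + 62)*(W + 72) = -9*(62 + W)*(72 + W))
d*q(y) = 1*(-40176 - 1206*54 - 9*54²) = 1*(-40176 - 65124 - 9*2916) = 1*(-40176 - 65124 - 26244) = 1*(-131544) = -131544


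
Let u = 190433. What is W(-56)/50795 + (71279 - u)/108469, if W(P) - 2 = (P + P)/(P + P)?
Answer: -6052102023/5509682855 ≈ -1.0984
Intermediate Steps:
W(P) = 3 (W(P) = 2 + (P + P)/(P + P) = 2 + (2*P)/((2*P)) = 2 + (2*P)*(1/(2*P)) = 2 + 1 = 3)
W(-56)/50795 + (71279 - u)/108469 = 3/50795 + (71279 - 1*190433)/108469 = 3*(1/50795) + (71279 - 190433)*(1/108469) = 3/50795 - 119154*1/108469 = 3/50795 - 119154/108469 = -6052102023/5509682855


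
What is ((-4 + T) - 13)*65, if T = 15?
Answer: -130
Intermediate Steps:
((-4 + T) - 13)*65 = ((-4 + 15) - 13)*65 = (11 - 13)*65 = -2*65 = -130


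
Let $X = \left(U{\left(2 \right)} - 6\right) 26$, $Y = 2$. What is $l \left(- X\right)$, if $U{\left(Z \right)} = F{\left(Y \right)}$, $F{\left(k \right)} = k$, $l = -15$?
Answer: $-1560$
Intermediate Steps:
$U{\left(Z \right)} = 2$
$X = -104$ ($X = \left(2 - 6\right) 26 = \left(-4\right) 26 = -104$)
$l \left(- X\right) = - 15 \left(\left(-1\right) \left(-104\right)\right) = \left(-15\right) 104 = -1560$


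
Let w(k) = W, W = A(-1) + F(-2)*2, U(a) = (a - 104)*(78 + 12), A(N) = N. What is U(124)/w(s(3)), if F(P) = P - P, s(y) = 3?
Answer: -1800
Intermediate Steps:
U(a) = -9360 + 90*a (U(a) = (-104 + a)*90 = -9360 + 90*a)
F(P) = 0
W = -1 (W = -1 + 0*2 = -1 + 0 = -1)
w(k) = -1
U(124)/w(s(3)) = (-9360 + 90*124)/(-1) = (-9360 + 11160)*(-1) = 1800*(-1) = -1800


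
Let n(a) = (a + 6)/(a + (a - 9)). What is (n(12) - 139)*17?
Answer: -11713/5 ≈ -2342.6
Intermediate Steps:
n(a) = (6 + a)/(-9 + 2*a) (n(a) = (6 + a)/(a + (-9 + a)) = (6 + a)/(-9 + 2*a))
(n(12) - 139)*17 = ((6 + 12)/(-9 + 2*12) - 139)*17 = (18/(-9 + 24) - 139)*17 = (18/15 - 139)*17 = ((1/15)*18 - 139)*17 = (6/5 - 139)*17 = -689/5*17 = -11713/5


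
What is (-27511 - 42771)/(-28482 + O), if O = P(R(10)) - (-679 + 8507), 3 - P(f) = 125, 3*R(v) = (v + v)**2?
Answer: 35141/18216 ≈ 1.9291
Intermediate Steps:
R(v) = 4*v**2/3 (R(v) = (v + v)**2/3 = (2*v)**2/3 = (4*v**2)/3 = 4*v**2/3)
P(f) = -122 (P(f) = 3 - 1*125 = 3 - 125 = -122)
O = -7950 (O = -122 - (-679 + 8507) = -122 - 1*7828 = -122 - 7828 = -7950)
(-27511 - 42771)/(-28482 + O) = (-27511 - 42771)/(-28482 - 7950) = -70282/(-36432) = -70282*(-1/36432) = 35141/18216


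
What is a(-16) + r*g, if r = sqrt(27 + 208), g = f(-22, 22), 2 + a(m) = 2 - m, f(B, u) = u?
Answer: 16 + 22*sqrt(235) ≈ 353.25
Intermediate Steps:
a(m) = -m (a(m) = -2 + (2 - m) = -m)
g = 22
r = sqrt(235) ≈ 15.330
a(-16) + r*g = -1*(-16) + sqrt(235)*22 = 16 + 22*sqrt(235)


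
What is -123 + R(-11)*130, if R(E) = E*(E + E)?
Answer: 31337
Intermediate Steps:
R(E) = 2*E² (R(E) = E*(2*E) = 2*E²)
-123 + R(-11)*130 = -123 + (2*(-11)²)*130 = -123 + (2*121)*130 = -123 + 242*130 = -123 + 31460 = 31337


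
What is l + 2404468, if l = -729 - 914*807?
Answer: 1666141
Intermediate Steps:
l = -738327 (l = -729 - 737598 = -738327)
l + 2404468 = -738327 + 2404468 = 1666141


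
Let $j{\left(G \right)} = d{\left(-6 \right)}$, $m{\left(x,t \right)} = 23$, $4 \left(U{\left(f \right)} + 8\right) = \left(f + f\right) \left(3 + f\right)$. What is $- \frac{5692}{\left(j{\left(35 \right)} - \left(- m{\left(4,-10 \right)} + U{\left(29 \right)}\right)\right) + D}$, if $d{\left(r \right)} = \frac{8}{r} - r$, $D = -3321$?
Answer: $\frac{4269}{2812} \approx 1.5181$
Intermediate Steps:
$U{\left(f \right)} = -8 + \frac{f \left(3 + f\right)}{2}$ ($U{\left(f \right)} = -8 + \frac{\left(f + f\right) \left(3 + f\right)}{4} = -8 + \frac{2 f \left(3 + f\right)}{4} = -8 + \frac{f \left(3 + f\right)}{2}$)
$d{\left(r \right)} = - r + \frac{8}{r}$
$j{\left(G \right)} = \frac{14}{3}$ ($j{\left(G \right)} = \left(-1\right) \left(-6\right) + \frac{8}{-6} = 6 + 8 \left(- \frac{1}{6}\right) = 6 - \frac{4}{3} = \frac{14}{3}$)
$- \frac{5692}{\left(j{\left(35 \right)} - \left(- m{\left(4,-10 \right)} + U{\left(29 \right)}\right)\right) + D} = - \frac{5692}{\left(\frac{14}{3} - \left(-31 + \frac{87}{2} + \frac{841}{2}\right)\right) - 3321} = - \frac{5692}{\left(\frac{14}{3} + \left(23 - \left(-8 + \frac{1}{2} \cdot 841 + \frac{87}{2}\right)\right)\right) - 3321} = - \frac{5692}{\left(\frac{14}{3} + \left(23 - \left(-8 + \frac{841}{2} + \frac{87}{2}\right)\right)\right) - 3321} = - \frac{5692}{\left(\frac{14}{3} + \left(23 - 456\right)\right) - 3321} = - \frac{5692}{\left(\frac{14}{3} - 433\right) - 3321} = - \frac{5692}{- \frac{1285}{3} - 3321} = - \frac{5692}{- \frac{11248}{3}} = \left(-5692\right) \left(- \frac{3}{11248}\right) = \frac{4269}{2812}$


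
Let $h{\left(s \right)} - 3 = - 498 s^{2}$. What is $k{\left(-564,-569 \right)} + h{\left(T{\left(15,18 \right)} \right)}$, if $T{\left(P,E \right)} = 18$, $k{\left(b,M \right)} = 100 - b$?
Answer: $-160685$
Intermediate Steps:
$h{\left(s \right)} = 3 - 498 s^{2}$
$k{\left(-564,-569 \right)} + h{\left(T{\left(15,18 \right)} \right)} = \left(100 - -564\right) + \left(3 - 498 \cdot 18^{2}\right) = \left(100 + 564\right) + \left(3 - 161352\right) = 664 + \left(3 - 161352\right) = 664 - 161349 = -160685$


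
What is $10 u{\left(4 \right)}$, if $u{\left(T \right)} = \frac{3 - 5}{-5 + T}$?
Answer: $20$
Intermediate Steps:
$u{\left(T \right)} = - \frac{2}{-5 + T}$
$10 u{\left(4 \right)} = 10 \left(- \frac{2}{-5 + 4}\right) = 10 \left(- \frac{2}{-1}\right) = 10 \left(\left(-2\right) \left(-1\right)\right) = 10 \cdot 2 = 20$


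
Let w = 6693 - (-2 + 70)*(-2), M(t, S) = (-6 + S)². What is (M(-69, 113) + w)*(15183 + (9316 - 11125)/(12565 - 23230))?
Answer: 109619599856/395 ≈ 2.7752e+8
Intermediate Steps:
w = 6829 (w = 6693 - 68*(-2) = 6693 - 1*(-136) = 6693 + 136 = 6829)
(M(-69, 113) + w)*(15183 + (9316 - 11125)/(12565 - 23230)) = ((-6 + 113)² + 6829)*(15183 + (9316 - 11125)/(12565 - 23230)) = (107² + 6829)*(15183 - 1809/(-10665)) = (11449 + 6829)*(15183 - 1809*(-1/10665)) = 18278*(15183 + 67/395) = 18278*(5997352/395) = 109619599856/395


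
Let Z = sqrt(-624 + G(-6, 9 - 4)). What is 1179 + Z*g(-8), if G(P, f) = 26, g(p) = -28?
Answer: 1179 - 28*I*sqrt(598) ≈ 1179.0 - 684.71*I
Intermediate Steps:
Z = I*sqrt(598) (Z = sqrt(-624 + 26) = sqrt(-598) = I*sqrt(598) ≈ 24.454*I)
1179 + Z*g(-8) = 1179 + (I*sqrt(598))*(-28) = 1179 - 28*I*sqrt(598)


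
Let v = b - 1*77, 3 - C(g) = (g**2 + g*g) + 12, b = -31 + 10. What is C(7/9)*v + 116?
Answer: 90442/81 ≈ 1116.6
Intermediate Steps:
b = -21
C(g) = -9 - 2*g**2 (C(g) = 3 - ((g**2 + g*g) + 12) = 3 - ((g**2 + g**2) + 12) = 3 - (2*g**2 + 12) = 3 - (12 + 2*g**2) = 3 + (-12 - 2*g**2) = -9 - 2*g**2)
v = -98 (v = -21 - 1*77 = -21 - 77 = -98)
C(7/9)*v + 116 = (-9 - 2*(7/9)**2)*(-98) + 116 = (-9 - 2*49/81)*(-98) + 116 = (-9 - 98/81)*(-98) + 116 = -827/81*(-98) + 116 = 81046/81 + 116 = 90442/81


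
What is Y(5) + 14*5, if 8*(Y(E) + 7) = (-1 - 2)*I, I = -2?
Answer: 255/4 ≈ 63.750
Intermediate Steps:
Y(E) = -25/4 (Y(E) = -7 + ((-1 - 2)*(-2))/8 = -7 + (-3*(-2))/8 = -7 + (⅛)*6 = -7 + ¾ = -25/4)
Y(5) + 14*5 = -25/4 + 14*5 = -25/4 + 70 = 255/4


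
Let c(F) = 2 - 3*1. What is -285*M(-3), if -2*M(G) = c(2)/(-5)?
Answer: 57/2 ≈ 28.500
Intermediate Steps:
c(F) = -1 (c(F) = 2 - 3 = -1)
M(G) = -⅒ (M(G) = -(-1)/(2*(-5)) = -(-1)*(-1)/(2*5) = -½*⅕ = -⅒)
-285*M(-3) = -285*(-⅒) = 57/2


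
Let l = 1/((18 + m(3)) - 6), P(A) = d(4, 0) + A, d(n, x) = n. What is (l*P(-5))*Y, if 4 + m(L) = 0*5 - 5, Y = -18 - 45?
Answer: 21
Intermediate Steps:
Y = -63
m(L) = -9 (m(L) = -4 + (0*5 - 5) = -4 + (0 - 5) = -4 - 5 = -9)
P(A) = 4 + A
l = ⅓ (l = 1/((18 - 9) - 6) = 1/(9 - 6) = 1/3 = ⅓ ≈ 0.33333)
(l*P(-5))*Y = ((4 - 5)/3)*(-63) = ((⅓)*(-1))*(-63) = -⅓*(-63) = 21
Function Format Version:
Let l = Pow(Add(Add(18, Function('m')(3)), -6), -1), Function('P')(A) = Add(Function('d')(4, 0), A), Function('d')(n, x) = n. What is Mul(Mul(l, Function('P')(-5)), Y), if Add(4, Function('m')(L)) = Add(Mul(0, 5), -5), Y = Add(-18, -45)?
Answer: 21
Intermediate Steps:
Y = -63
Function('m')(L) = -9 (Function('m')(L) = Add(-4, Add(Mul(0, 5), -5)) = Add(-4, Add(0, -5)) = Add(-4, -5) = -9)
Function('P')(A) = Add(4, A)
l = Rational(1, 3) (l = Pow(Add(Add(18, -9), -6), -1) = Pow(Add(9, -6), -1) = Pow(3, -1) = Rational(1, 3) ≈ 0.33333)
Mul(Mul(l, Function('P')(-5)), Y) = Mul(Mul(Rational(1, 3), Add(4, -5)), -63) = Mul(Mul(Rational(1, 3), -1), -63) = Mul(Rational(-1, 3), -63) = 21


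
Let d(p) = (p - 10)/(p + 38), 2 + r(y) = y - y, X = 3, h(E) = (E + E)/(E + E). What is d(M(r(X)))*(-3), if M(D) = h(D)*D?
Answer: 1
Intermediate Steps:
h(E) = 1 (h(E) = (2*E)/((2*E)) = (2*E)*(1/(2*E)) = 1)
r(y) = -2 (r(y) = -2 + (y - y) = -2 + 0 = -2)
M(D) = D (M(D) = 1*D = D)
d(p) = (-10 + p)/(38 + p)
d(M(r(X)))*(-3) = ((-10 - 2)/(38 - 2))*(-3) = (-12/36)*(-3) = ((1/36)*(-12))*(-3) = -⅓*(-3) = 1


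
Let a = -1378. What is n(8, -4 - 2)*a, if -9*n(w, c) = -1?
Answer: -1378/9 ≈ -153.11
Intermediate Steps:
n(w, c) = 1/9 (n(w, c) = -1/9*(-1) = 1/9)
n(8, -4 - 2)*a = (1/9)*(-1378) = -1378/9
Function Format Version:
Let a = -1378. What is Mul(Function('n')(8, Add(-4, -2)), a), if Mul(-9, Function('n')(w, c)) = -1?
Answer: Rational(-1378, 9) ≈ -153.11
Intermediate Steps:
Function('n')(w, c) = Rational(1, 9) (Function('n')(w, c) = Mul(Rational(-1, 9), -1) = Rational(1, 9))
Mul(Function('n')(8, Add(-4, -2)), a) = Mul(Rational(1, 9), -1378) = Rational(-1378, 9)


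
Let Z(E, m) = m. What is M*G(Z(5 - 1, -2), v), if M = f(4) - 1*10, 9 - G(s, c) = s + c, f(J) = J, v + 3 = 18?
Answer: 24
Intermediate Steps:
v = 15 (v = -3 + 18 = 15)
G(s, c) = 9 - c - s (G(s, c) = 9 - (s + c) = 9 - (c + s) = 9 + (-c - s) = 9 - c - s)
M = -6 (M = 4 - 1*10 = 4 - 10 = -6)
M*G(Z(5 - 1, -2), v) = -6*(9 - 1*15 - 1*(-2)) = -6*(9 - 15 + 2) = -6*(-4) = 24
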